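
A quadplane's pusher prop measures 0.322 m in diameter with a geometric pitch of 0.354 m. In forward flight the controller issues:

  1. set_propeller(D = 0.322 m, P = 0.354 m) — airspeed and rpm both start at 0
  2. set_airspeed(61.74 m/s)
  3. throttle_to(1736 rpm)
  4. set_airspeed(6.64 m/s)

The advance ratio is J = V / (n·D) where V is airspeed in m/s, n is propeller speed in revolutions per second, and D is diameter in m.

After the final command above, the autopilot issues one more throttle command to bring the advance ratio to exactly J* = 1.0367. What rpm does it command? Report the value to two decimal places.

set_propeller: D = 0.322 m, P = 0.354 m (p = P/D = 1.099379); state ← (V=0, rpm=0)
set_airspeed(61.74): V ← 61.74 m/s
throttle_to(1736): rpm ← 1736
set_airspeed(6.64): V ← 6.64 m/s
final state: V = 6.64 m/s, rpm = 1736 → n = rpm/60 = 28.933333 rev/s
target J* = 1.0367; solve J* = V/(n·D) for n: n = V/(J*·D) = 6.64/(1.0367 × 0.322) = 19.891114 rev/s
rpm = 60·n = 1193.466847

rpm = 1193.47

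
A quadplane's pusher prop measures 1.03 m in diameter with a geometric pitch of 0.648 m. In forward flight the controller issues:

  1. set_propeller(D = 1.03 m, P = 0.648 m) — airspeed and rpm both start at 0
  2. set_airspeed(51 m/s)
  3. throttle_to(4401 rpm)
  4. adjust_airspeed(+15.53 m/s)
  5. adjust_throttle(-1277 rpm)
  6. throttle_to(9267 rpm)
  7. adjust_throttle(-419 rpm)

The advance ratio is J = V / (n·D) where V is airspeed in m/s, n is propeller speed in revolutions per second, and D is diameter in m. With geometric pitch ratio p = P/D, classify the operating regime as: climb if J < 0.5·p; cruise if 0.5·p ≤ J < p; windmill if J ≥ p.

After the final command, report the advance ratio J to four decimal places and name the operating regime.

set_propeller: D = 1.03 m, P = 0.648 m (p = P/D = 0.629126); state ← (V=0, rpm=0)
set_airspeed(51): V ← 51 m/s
throttle_to(4401): rpm ← 4401
adjust_airspeed(+15.53): V ← 51 +15.53 = 66.53 m/s
adjust_throttle(-1277): rpm ← 4401 -1277 = 3124
throttle_to(9267): rpm ← 9267
adjust_throttle(-419): rpm ← 9267 -419 = 8848
final state: V = 66.53 m/s, rpm = 8848 → n = rpm/60 = 147.466667 rev/s
J = V / (n·D) = 66.53 / (147.466667 × 1.03) = 0.438012
regime bands: climb J<0.3146 | cruise [0.3146, 0.6291) | windmill J≥0.6291
J = 0.4380 → cruise

J = 0.4380, regime = cruise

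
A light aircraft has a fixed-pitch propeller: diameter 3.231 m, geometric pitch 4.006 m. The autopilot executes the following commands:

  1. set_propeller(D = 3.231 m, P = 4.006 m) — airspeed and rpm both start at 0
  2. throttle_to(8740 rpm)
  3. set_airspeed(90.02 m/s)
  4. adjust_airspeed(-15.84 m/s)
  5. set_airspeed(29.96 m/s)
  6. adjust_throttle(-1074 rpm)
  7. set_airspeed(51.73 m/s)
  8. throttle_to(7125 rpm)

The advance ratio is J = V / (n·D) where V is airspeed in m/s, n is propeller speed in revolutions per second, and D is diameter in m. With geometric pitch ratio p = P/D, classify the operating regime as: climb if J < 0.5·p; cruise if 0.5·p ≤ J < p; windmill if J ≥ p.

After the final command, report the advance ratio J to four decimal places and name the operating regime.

J = 0.1348, regime = climb

set_propeller: D = 3.231 m, P = 4.006 m (p = P/D = 1.239864); state ← (V=0, rpm=0)
throttle_to(8740): rpm ← 8740
set_airspeed(90.02): V ← 90.02 m/s
adjust_airspeed(-15.84): V ← 90.02 -15.84 = 74.18 m/s
set_airspeed(29.96): V ← 29.96 m/s
adjust_throttle(-1074): rpm ← 8740 -1074 = 7666
set_airspeed(51.73): V ← 51.73 m/s
throttle_to(7125): rpm ← 7125
final state: V = 51.73 m/s, rpm = 7125 → n = rpm/60 = 118.750000 rev/s
J = V / (n·D) = 51.73 / (118.750000 × 3.231) = 0.134825
regime bands: climb J<0.6199 | cruise [0.6199, 1.2399) | windmill J≥1.2399
J = 0.1348 → climb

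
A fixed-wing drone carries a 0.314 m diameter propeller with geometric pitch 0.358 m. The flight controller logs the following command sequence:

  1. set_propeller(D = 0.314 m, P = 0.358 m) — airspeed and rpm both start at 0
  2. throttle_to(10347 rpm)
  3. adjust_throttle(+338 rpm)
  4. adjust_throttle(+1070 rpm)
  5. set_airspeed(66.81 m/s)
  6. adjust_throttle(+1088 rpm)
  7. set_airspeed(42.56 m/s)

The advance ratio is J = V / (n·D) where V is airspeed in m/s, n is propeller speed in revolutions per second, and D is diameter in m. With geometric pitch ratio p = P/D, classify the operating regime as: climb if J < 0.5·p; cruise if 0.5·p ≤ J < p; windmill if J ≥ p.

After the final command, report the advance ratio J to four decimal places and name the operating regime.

J = 0.6332, regime = cruise

set_propeller: D = 0.314 m, P = 0.358 m (p = P/D = 1.140127); state ← (V=0, rpm=0)
throttle_to(10347): rpm ← 10347
adjust_throttle(+338): rpm ← 10347 +338 = 10685
adjust_throttle(+1070): rpm ← 10685 +1070 = 11755
set_airspeed(66.81): V ← 66.81 m/s
adjust_throttle(+1088): rpm ← 11755 +1088 = 12843
set_airspeed(42.56): V ← 42.56 m/s
final state: V = 42.56 m/s, rpm = 12843 → n = rpm/60 = 214.050000 rev/s
J = V / (n·D) = 42.56 / (214.050000 × 0.314) = 0.633223
regime bands: climb J<0.5701 | cruise [0.5701, 1.1401) | windmill J≥1.1401
J = 0.6332 → cruise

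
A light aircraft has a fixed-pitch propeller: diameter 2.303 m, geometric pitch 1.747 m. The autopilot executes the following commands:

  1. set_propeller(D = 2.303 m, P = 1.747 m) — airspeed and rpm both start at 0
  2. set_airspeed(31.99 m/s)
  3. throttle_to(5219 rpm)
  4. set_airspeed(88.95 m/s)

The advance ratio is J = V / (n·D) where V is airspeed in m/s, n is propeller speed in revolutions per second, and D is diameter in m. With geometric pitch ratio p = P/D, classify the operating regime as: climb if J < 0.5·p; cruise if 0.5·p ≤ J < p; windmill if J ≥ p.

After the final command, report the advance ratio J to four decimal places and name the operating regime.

J = 0.4440, regime = cruise

set_propeller: D = 2.303 m, P = 1.747 m (p = P/D = 0.758576); state ← (V=0, rpm=0)
set_airspeed(31.99): V ← 31.99 m/s
throttle_to(5219): rpm ← 5219
set_airspeed(88.95): V ← 88.95 m/s
final state: V = 88.95 m/s, rpm = 5219 → n = rpm/60 = 86.983333 rev/s
J = V / (n·D) = 88.95 / (86.983333 × 2.303) = 0.444034
regime bands: climb J<0.3793 | cruise [0.3793, 0.7586) | windmill J≥0.7586
J = 0.4440 → cruise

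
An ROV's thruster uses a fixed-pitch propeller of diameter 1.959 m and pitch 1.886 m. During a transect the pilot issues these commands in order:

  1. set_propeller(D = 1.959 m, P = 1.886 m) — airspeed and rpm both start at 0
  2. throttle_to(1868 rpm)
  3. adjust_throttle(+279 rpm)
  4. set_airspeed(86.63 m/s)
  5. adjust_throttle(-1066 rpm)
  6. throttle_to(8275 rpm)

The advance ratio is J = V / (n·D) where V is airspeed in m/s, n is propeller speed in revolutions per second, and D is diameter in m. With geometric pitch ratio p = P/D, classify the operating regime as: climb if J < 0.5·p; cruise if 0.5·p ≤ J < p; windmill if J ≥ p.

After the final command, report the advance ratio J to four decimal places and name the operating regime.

set_propeller: D = 1.959 m, P = 1.886 m (p = P/D = 0.962736); state ← (V=0, rpm=0)
throttle_to(1868): rpm ← 1868
adjust_throttle(+279): rpm ← 1868 +279 = 2147
set_airspeed(86.63): V ← 86.63 m/s
adjust_throttle(-1066): rpm ← 2147 -1066 = 1081
throttle_to(8275): rpm ← 8275
final state: V = 86.63 m/s, rpm = 8275 → n = rpm/60 = 137.916667 rev/s
J = V / (n·D) = 86.63 / (137.916667 × 1.959) = 0.320640
regime bands: climb J<0.4814 | cruise [0.4814, 0.9627) | windmill J≥0.9627
J = 0.3206 → climb

J = 0.3206, regime = climb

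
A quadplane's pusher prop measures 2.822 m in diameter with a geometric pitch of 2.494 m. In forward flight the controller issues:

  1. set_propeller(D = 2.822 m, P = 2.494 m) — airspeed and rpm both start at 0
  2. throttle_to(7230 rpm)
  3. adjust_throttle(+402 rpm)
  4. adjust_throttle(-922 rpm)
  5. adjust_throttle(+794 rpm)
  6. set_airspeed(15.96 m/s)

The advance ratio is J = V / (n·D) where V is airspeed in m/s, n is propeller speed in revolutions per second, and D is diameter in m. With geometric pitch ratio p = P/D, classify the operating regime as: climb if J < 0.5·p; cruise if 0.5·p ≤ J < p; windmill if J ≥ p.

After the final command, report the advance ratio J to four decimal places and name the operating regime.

J = 0.0452, regime = climb

set_propeller: D = 2.822 m, P = 2.494 m (p = P/D = 0.883770); state ← (V=0, rpm=0)
throttle_to(7230): rpm ← 7230
adjust_throttle(+402): rpm ← 7230 +402 = 7632
adjust_throttle(-922): rpm ← 7632 -922 = 6710
adjust_throttle(+794): rpm ← 6710 +794 = 7504
set_airspeed(15.96): V ← 15.96 m/s
final state: V = 15.96 m/s, rpm = 7504 → n = rpm/60 = 125.066667 rev/s
J = V / (n·D) = 15.96 / (125.066667 × 2.822) = 0.045220
regime bands: climb J<0.4419 | cruise [0.4419, 0.8838) | windmill J≥0.8838
J = 0.0452 → climb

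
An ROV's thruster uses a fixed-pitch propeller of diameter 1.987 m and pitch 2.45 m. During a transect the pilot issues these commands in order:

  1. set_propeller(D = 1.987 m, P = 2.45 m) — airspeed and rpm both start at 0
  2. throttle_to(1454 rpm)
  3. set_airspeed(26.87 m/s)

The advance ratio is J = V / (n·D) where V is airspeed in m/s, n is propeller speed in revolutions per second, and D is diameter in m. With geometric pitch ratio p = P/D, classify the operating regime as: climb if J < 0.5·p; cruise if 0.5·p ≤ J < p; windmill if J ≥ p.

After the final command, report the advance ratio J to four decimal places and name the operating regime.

set_propeller: D = 1.987 m, P = 2.45 m (p = P/D = 1.233015); state ← (V=0, rpm=0)
throttle_to(1454): rpm ← 1454
set_airspeed(26.87): V ← 26.87 m/s
final state: V = 26.87 m/s, rpm = 1454 → n = rpm/60 = 24.233333 rev/s
J = V / (n·D) = 26.87 / (24.233333 × 1.987) = 0.558029
regime bands: climb J<0.6165 | cruise [0.6165, 1.2330) | windmill J≥1.2330
J = 0.5580 → climb

J = 0.5580, regime = climb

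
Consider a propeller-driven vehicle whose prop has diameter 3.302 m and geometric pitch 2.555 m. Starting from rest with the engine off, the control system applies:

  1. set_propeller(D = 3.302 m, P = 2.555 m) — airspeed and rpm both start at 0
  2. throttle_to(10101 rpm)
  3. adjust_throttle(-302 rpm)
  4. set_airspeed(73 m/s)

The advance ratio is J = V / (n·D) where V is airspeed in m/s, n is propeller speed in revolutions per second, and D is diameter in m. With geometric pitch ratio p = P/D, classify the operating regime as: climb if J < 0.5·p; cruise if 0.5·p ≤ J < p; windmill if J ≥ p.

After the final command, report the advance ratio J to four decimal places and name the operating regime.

set_propeller: D = 3.302 m, P = 2.555 m (p = P/D = 0.773773); state ← (V=0, rpm=0)
throttle_to(10101): rpm ← 10101
adjust_throttle(-302): rpm ← 10101 -302 = 9799
set_airspeed(73): V ← 73 m/s
final state: V = 73 m/s, rpm = 9799 → n = rpm/60 = 163.316667 rev/s
J = V / (n·D) = 73 / (163.316667 × 3.302) = 0.135368
regime bands: climb J<0.3869 | cruise [0.3869, 0.7738) | windmill J≥0.7738
J = 0.1354 → climb

J = 0.1354, regime = climb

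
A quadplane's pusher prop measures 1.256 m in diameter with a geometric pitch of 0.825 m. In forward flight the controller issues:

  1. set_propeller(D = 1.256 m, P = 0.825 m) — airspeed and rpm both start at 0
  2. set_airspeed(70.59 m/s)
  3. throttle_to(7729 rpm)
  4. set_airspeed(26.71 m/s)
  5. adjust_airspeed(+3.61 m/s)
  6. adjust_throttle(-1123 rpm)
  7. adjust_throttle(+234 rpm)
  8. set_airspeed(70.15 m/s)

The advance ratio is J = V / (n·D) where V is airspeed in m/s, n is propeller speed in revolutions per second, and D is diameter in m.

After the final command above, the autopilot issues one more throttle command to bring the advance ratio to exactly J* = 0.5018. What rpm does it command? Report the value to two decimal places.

rpm = 6678.19

set_propeller: D = 1.256 m, P = 0.825 m (p = P/D = 0.656847); state ← (V=0, rpm=0)
set_airspeed(70.59): V ← 70.59 m/s
throttle_to(7729): rpm ← 7729
set_airspeed(26.71): V ← 26.71 m/s
adjust_airspeed(+3.61): V ← 26.71 +3.61 = 30.32 m/s
adjust_throttle(-1123): rpm ← 7729 -1123 = 6606
adjust_throttle(+234): rpm ← 6606 +234 = 6840
set_airspeed(70.15): V ← 70.15 m/s
final state: V = 70.15 m/s, rpm = 6840 → n = rpm/60 = 114.000000 rev/s
target J* = 0.5018; solve J* = V/(n·D) for n: n = V/(J*·D) = 70.15/(0.5018 × 1.256) = 111.303130 rev/s
rpm = 60·n = 6678.187823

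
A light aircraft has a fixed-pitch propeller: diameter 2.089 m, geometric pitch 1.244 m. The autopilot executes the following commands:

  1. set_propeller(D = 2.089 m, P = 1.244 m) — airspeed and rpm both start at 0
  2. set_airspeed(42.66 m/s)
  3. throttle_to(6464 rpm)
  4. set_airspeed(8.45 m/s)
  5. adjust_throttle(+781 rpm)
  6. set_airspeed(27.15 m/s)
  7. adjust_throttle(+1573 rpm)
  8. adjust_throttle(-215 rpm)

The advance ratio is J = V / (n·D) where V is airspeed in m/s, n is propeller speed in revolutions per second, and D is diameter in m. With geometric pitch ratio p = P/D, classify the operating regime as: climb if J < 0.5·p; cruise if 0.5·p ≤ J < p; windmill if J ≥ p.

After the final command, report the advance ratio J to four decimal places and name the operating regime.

J = 0.0906, regime = climb

set_propeller: D = 2.089 m, P = 1.244 m (p = P/D = 0.595500); state ← (V=0, rpm=0)
set_airspeed(42.66): V ← 42.66 m/s
throttle_to(6464): rpm ← 6464
set_airspeed(8.45): V ← 8.45 m/s
adjust_throttle(+781): rpm ← 6464 +781 = 7245
set_airspeed(27.15): V ← 27.15 m/s
adjust_throttle(+1573): rpm ← 7245 +1573 = 8818
adjust_throttle(-215): rpm ← 8818 -215 = 8603
final state: V = 27.15 m/s, rpm = 8603 → n = rpm/60 = 143.383333 rev/s
J = V / (n·D) = 27.15 / (143.383333 × 2.089) = 0.090643
regime bands: climb J<0.2978 | cruise [0.2978, 0.5955) | windmill J≥0.5955
J = 0.0906 → climb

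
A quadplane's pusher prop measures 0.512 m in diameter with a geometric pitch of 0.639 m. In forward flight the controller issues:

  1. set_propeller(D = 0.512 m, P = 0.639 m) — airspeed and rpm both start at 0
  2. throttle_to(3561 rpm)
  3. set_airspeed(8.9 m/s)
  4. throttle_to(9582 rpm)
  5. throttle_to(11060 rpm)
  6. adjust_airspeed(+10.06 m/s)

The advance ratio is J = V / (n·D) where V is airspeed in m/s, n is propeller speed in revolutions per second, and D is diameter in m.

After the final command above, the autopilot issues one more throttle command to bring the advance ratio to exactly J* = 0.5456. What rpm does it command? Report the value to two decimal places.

set_propeller: D = 0.512 m, P = 0.639 m (p = P/D = 1.248047); state ← (V=0, rpm=0)
throttle_to(3561): rpm ← 3561
set_airspeed(8.9): V ← 8.9 m/s
throttle_to(9582): rpm ← 9582
throttle_to(11060): rpm ← 11060
adjust_airspeed(+10.06): V ← 8.9 +10.06 = 18.96 m/s
final state: V = 18.96 m/s, rpm = 11060 → n = rpm/60 = 184.333333 rev/s
target J* = 0.5456; solve J* = V/(n·D) for n: n = V/(J*·D) = 18.96/(0.5456 × 0.512) = 67.872526 rev/s
rpm = 60·n = 4072.351540

rpm = 4072.35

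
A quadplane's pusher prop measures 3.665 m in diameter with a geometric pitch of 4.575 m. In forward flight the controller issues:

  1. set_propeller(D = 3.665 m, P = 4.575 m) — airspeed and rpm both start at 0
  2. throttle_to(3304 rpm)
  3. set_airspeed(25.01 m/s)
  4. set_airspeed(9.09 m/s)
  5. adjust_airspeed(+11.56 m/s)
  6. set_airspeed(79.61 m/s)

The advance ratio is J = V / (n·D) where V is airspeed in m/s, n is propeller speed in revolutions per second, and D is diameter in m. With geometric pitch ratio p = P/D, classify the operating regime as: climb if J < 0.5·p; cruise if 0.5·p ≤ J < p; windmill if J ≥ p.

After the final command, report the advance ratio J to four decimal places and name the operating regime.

set_propeller: D = 3.665 m, P = 4.575 m (p = P/D = 1.248295); state ← (V=0, rpm=0)
throttle_to(3304): rpm ← 3304
set_airspeed(25.01): V ← 25.01 m/s
set_airspeed(9.09): V ← 9.09 m/s
adjust_airspeed(+11.56): V ← 9.09 +11.56 = 20.65 m/s
set_airspeed(79.61): V ← 79.61 m/s
final state: V = 79.61 m/s, rpm = 3304 → n = rpm/60 = 55.066667 rev/s
J = V / (n·D) = 79.61 / (55.066667 × 3.665) = 0.394462
regime bands: climb J<0.6241 | cruise [0.6241, 1.2483) | windmill J≥1.2483
J = 0.3945 → climb

J = 0.3945, regime = climb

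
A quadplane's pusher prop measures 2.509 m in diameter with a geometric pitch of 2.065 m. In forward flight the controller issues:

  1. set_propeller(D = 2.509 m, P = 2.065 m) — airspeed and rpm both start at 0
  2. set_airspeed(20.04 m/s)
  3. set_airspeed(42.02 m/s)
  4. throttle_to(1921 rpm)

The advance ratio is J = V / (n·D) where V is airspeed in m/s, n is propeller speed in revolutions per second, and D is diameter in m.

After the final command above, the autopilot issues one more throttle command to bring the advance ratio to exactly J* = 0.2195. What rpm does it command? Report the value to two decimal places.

set_propeller: D = 2.509 m, P = 2.065 m (p = P/D = 0.823037); state ← (V=0, rpm=0)
set_airspeed(20.04): V ← 20.04 m/s
set_airspeed(42.02): V ← 42.02 m/s
throttle_to(1921): rpm ← 1921
final state: V = 42.02 m/s, rpm = 1921 → n = rpm/60 = 32.016667 rev/s
target J* = 0.2195; solve J* = V/(n·D) for n: n = V/(J*·D) = 42.02/(0.2195 × 2.509) = 76.299354 rev/s
rpm = 60·n = 4577.961253

rpm = 4577.96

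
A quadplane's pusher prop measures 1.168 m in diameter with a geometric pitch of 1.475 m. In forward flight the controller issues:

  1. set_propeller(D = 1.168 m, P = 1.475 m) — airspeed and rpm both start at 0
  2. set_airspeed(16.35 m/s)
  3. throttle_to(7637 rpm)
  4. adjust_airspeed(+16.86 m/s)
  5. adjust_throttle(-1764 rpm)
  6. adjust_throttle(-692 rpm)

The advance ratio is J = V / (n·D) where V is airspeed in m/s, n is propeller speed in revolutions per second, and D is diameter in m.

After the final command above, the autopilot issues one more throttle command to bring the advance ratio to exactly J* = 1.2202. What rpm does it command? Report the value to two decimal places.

rpm = 1398.13

set_propeller: D = 1.168 m, P = 1.475 m (p = P/D = 1.262842); state ← (V=0, rpm=0)
set_airspeed(16.35): V ← 16.35 m/s
throttle_to(7637): rpm ← 7637
adjust_airspeed(+16.86): V ← 16.35 +16.86 = 33.21 m/s
adjust_throttle(-1764): rpm ← 7637 -1764 = 5873
adjust_throttle(-692): rpm ← 5873 -692 = 5181
final state: V = 33.21 m/s, rpm = 5181 → n = rpm/60 = 86.350000 rev/s
target J* = 1.2202; solve J* = V/(n·D) for n: n = V/(J*·D) = 33.21/(1.2202 × 1.168) = 23.302097 rev/s
rpm = 60·n = 1398.125841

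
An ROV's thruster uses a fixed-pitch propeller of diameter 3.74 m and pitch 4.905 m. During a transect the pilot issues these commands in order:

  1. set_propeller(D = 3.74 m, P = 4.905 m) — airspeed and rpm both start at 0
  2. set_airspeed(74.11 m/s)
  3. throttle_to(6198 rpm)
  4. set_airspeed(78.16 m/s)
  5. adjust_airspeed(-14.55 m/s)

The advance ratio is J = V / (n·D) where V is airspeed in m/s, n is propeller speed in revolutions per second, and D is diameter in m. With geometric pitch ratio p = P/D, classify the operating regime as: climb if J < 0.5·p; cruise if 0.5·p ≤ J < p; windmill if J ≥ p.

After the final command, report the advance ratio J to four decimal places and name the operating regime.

J = 0.1646, regime = climb

set_propeller: D = 3.74 m, P = 4.905 m (p = P/D = 1.311497); state ← (V=0, rpm=0)
set_airspeed(74.11): V ← 74.11 m/s
throttle_to(6198): rpm ← 6198
set_airspeed(78.16): V ← 78.16 m/s
adjust_airspeed(-14.55): V ← 78.16 -14.55 = 63.61 m/s
final state: V = 63.61 m/s, rpm = 6198 → n = rpm/60 = 103.300000 rev/s
J = V / (n·D) = 63.61 / (103.300000 × 3.74) = 0.164647
regime bands: climb J<0.6557 | cruise [0.6557, 1.3115) | windmill J≥1.3115
J = 0.1646 → climb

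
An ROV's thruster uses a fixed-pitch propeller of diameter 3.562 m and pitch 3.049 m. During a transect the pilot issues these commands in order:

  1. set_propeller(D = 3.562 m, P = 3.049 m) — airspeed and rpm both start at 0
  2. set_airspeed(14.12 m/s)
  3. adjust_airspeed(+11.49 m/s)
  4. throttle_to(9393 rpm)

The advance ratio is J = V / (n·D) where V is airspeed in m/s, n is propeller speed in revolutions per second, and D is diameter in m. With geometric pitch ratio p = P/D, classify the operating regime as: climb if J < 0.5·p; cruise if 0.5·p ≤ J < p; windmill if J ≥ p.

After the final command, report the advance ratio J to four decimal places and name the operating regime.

J = 0.0459, regime = climb

set_propeller: D = 3.562 m, P = 3.049 m (p = P/D = 0.855980); state ← (V=0, rpm=0)
set_airspeed(14.12): V ← 14.12 m/s
adjust_airspeed(+11.49): V ← 14.12 +11.49 = 25.61 m/s
throttle_to(9393): rpm ← 9393
final state: V = 25.61 m/s, rpm = 9393 → n = rpm/60 = 156.550000 rev/s
J = V / (n·D) = 25.61 / (156.550000 × 3.562) = 0.045926
regime bands: climb J<0.4280 | cruise [0.4280, 0.8560) | windmill J≥0.8560
J = 0.0459 → climb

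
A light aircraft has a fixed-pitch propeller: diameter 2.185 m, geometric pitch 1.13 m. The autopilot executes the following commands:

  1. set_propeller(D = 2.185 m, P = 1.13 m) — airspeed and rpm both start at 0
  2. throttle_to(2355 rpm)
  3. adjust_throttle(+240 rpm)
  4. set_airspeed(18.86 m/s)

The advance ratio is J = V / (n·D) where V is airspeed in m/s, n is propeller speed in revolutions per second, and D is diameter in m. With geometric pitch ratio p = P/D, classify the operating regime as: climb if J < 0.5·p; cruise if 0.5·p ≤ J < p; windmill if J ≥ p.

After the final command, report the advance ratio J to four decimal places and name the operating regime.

set_propeller: D = 2.185 m, P = 1.13 m (p = P/D = 0.517162); state ← (V=0, rpm=0)
throttle_to(2355): rpm ← 2355
adjust_throttle(+240): rpm ← 2355 +240 = 2595
set_airspeed(18.86): V ← 18.86 m/s
final state: V = 18.86 m/s, rpm = 2595 → n = rpm/60 = 43.250000 rev/s
J = V / (n·D) = 18.86 / (43.250000 × 2.185) = 0.199574
regime bands: climb J<0.2586 | cruise [0.2586, 0.5172) | windmill J≥0.5172
J = 0.1996 → climb

J = 0.1996, regime = climb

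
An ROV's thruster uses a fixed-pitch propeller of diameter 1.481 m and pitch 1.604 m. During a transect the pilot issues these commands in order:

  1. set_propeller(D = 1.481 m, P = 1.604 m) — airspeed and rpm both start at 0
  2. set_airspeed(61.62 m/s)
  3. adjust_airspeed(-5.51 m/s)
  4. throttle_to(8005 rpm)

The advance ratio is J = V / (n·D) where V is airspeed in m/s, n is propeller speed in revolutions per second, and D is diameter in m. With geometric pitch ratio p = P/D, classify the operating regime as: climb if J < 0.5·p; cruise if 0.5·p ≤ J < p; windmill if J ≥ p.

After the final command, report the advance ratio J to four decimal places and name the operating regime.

set_propeller: D = 1.481 m, P = 1.604 m (p = P/D = 1.083052); state ← (V=0, rpm=0)
set_airspeed(61.62): V ← 61.62 m/s
adjust_airspeed(-5.51): V ← 61.62 -5.51 = 56.11 m/s
throttle_to(8005): rpm ← 8005
final state: V = 56.11 m/s, rpm = 8005 → n = rpm/60 = 133.416667 rev/s
J = V / (n·D) = 56.11 / (133.416667 × 1.481) = 0.283972
regime bands: climb J<0.5415 | cruise [0.5415, 1.0831) | windmill J≥1.0831
J = 0.2840 → climb

J = 0.2840, regime = climb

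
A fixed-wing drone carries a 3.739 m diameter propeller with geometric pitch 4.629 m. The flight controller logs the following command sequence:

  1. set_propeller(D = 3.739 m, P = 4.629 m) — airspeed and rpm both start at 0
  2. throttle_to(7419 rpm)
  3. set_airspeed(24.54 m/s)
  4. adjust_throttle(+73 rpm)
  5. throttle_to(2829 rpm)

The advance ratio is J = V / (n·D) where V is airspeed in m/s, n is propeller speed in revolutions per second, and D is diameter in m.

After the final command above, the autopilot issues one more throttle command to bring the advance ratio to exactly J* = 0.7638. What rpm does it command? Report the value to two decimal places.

set_propeller: D = 3.739 m, P = 4.629 m (p = P/D = 1.238032); state ← (V=0, rpm=0)
throttle_to(7419): rpm ← 7419
set_airspeed(24.54): V ← 24.54 m/s
adjust_throttle(+73): rpm ← 7419 +73 = 7492
throttle_to(2829): rpm ← 2829
final state: V = 24.54 m/s, rpm = 2829 → n = rpm/60 = 47.150000 rev/s
target J* = 0.7638; solve J* = V/(n·D) for n: n = V/(J*·D) = 24.54/(0.7638 × 3.739) = 8.592894 rev/s
rpm = 60·n = 515.573622

rpm = 515.57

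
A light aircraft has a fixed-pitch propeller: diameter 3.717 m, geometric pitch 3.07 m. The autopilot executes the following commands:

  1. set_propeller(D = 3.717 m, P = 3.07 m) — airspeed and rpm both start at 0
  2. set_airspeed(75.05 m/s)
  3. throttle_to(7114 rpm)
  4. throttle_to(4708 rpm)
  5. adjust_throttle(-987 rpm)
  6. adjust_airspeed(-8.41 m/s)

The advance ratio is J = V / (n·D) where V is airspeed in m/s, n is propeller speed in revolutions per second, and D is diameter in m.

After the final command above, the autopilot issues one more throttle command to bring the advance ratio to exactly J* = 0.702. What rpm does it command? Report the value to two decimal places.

rpm = 1532.35

set_propeller: D = 3.717 m, P = 3.07 m (p = P/D = 0.825935); state ← (V=0, rpm=0)
set_airspeed(75.05): V ← 75.05 m/s
throttle_to(7114): rpm ← 7114
throttle_to(4708): rpm ← 4708
adjust_throttle(-987): rpm ← 4708 -987 = 3721
adjust_airspeed(-8.41): V ← 75.05 -8.41 = 66.64 m/s
final state: V = 66.64 m/s, rpm = 3721 → n = rpm/60 = 62.016667 rev/s
target J* = 0.702; solve J* = V/(n·D) for n: n = V/(J*·D) = 66.64/(0.702 × 3.717) = 25.539084 rev/s
rpm = 60·n = 1532.345035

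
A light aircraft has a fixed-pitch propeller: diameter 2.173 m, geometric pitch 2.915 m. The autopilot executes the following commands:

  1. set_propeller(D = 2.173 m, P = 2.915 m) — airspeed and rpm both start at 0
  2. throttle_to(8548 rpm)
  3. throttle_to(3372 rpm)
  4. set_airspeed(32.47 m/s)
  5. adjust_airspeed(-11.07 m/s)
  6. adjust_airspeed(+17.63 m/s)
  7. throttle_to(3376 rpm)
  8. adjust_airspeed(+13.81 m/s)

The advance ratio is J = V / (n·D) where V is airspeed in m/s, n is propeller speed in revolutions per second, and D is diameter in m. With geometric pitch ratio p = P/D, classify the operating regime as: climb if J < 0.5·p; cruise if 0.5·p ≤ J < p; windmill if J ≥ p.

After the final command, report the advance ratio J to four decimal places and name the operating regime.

set_propeller: D = 2.173 m, P = 2.915 m (p = P/D = 1.341463); state ← (V=0, rpm=0)
throttle_to(8548): rpm ← 8548
throttle_to(3372): rpm ← 3372
set_airspeed(32.47): V ← 32.47 m/s
adjust_airspeed(-11.07): V ← 32.47 -11.07 = 21.4 m/s
adjust_airspeed(+17.63): V ← 21.4 +17.63 = 39.03 m/s
throttle_to(3376): rpm ← 3376
adjust_airspeed(+13.81): V ← 39.03 +13.81 = 52.84 m/s
final state: V = 52.84 m/s, rpm = 3376 → n = rpm/60 = 56.266667 rev/s
J = V / (n·D) = 52.84 / (56.266667 × 2.173) = 0.432167
regime bands: climb J<0.6707 | cruise [0.6707, 1.3415) | windmill J≥1.3415
J = 0.4322 → climb

J = 0.4322, regime = climb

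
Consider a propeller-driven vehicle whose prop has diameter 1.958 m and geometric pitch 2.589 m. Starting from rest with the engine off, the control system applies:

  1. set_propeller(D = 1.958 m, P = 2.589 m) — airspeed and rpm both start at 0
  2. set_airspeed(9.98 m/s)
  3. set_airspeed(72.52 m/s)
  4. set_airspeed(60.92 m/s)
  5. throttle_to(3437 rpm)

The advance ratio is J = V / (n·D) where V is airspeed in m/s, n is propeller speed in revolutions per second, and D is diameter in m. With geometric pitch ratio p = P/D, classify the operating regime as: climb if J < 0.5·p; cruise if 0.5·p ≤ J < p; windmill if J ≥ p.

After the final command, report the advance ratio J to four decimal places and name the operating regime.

set_propeller: D = 1.958 m, P = 2.589 m (p = P/D = 1.322268); state ← (V=0, rpm=0)
set_airspeed(9.98): V ← 9.98 m/s
set_airspeed(72.52): V ← 72.52 m/s
set_airspeed(60.92): V ← 60.92 m/s
throttle_to(3437): rpm ← 3437
final state: V = 60.92 m/s, rpm = 3437 → n = rpm/60 = 57.283333 rev/s
J = V / (n·D) = 60.92 / (57.283333 × 1.958) = 0.543149
regime bands: climb J<0.6611 | cruise [0.6611, 1.3223) | windmill J≥1.3223
J = 0.5431 → climb

J = 0.5431, regime = climb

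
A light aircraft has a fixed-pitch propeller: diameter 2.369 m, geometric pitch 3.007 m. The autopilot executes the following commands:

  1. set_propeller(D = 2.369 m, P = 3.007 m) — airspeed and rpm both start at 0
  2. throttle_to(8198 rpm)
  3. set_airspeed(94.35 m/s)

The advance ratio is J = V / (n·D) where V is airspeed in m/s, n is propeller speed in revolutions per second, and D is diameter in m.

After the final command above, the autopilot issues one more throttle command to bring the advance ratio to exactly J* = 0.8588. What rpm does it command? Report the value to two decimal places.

rpm = 2782.51

set_propeller: D = 2.369 m, P = 3.007 m (p = P/D = 1.269312); state ← (V=0, rpm=0)
throttle_to(8198): rpm ← 8198
set_airspeed(94.35): V ← 94.35 m/s
final state: V = 94.35 m/s, rpm = 8198 → n = rpm/60 = 136.633333 rev/s
target J* = 0.8588; solve J* = V/(n·D) for n: n = V/(J*·D) = 94.35/(0.8588 × 2.369) = 46.375095 rev/s
rpm = 60·n = 2782.505673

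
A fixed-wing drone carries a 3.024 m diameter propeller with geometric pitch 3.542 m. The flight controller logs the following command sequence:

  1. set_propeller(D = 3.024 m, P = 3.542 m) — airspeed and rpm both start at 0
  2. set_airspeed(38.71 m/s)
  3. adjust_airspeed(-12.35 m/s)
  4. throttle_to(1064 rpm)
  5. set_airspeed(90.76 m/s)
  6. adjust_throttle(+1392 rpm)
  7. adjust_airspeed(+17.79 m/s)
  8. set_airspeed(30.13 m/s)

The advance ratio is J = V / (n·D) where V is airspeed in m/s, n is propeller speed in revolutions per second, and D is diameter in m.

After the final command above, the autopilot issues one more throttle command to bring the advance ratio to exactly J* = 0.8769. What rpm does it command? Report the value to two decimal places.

rpm = 681.74

set_propeller: D = 3.024 m, P = 3.542 m (p = P/D = 1.171296); state ← (V=0, rpm=0)
set_airspeed(38.71): V ← 38.71 m/s
adjust_airspeed(-12.35): V ← 38.71 -12.35 = 26.36 m/s
throttle_to(1064): rpm ← 1064
set_airspeed(90.76): V ← 90.76 m/s
adjust_throttle(+1392): rpm ← 1064 +1392 = 2456
adjust_airspeed(+17.79): V ← 90.76 +17.79 = 108.55 m/s
set_airspeed(30.13): V ← 30.13 m/s
final state: V = 30.13 m/s, rpm = 2456 → n = rpm/60 = 40.933333 rev/s
target J* = 0.8769; solve J* = V/(n·D) for n: n = V/(J*·D) = 30.13/(0.8769 × 3.024) = 11.362327 rev/s
rpm = 60·n = 681.739606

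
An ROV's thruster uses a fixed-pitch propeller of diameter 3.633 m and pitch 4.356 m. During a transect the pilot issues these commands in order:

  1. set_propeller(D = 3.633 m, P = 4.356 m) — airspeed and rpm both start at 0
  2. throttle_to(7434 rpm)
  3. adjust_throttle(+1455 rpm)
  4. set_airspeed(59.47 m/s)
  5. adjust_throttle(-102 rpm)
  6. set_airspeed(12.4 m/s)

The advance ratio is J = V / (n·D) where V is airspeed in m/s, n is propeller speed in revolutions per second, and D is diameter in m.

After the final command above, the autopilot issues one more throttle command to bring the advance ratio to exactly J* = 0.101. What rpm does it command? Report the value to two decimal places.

set_propeller: D = 3.633 m, P = 4.356 m (p = P/D = 1.199009); state ← (V=0, rpm=0)
throttle_to(7434): rpm ← 7434
adjust_throttle(+1455): rpm ← 7434 +1455 = 8889
set_airspeed(59.47): V ← 59.47 m/s
adjust_throttle(-102): rpm ← 8889 -102 = 8787
set_airspeed(12.4): V ← 12.4 m/s
final state: V = 12.4 m/s, rpm = 8787 → n = rpm/60 = 146.450000 rev/s
target J* = 0.101; solve J* = V/(n·D) for n: n = V/(J*·D) = 12.4/(0.101 × 3.633) = 33.793635 rev/s
rpm = 60·n = 2027.618121

rpm = 2027.62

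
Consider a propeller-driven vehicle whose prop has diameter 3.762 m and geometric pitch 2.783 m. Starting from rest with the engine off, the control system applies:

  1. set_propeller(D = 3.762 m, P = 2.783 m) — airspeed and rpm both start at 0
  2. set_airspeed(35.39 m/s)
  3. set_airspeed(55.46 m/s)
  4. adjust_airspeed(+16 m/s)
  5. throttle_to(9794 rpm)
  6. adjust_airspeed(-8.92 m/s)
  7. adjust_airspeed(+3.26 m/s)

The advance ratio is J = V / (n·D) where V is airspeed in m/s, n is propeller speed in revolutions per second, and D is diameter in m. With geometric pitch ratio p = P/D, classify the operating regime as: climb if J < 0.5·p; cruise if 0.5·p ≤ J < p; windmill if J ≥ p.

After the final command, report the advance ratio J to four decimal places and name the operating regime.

J = 0.1072, regime = climb

set_propeller: D = 3.762 m, P = 2.783 m (p = P/D = 0.739766); state ← (V=0, rpm=0)
set_airspeed(35.39): V ← 35.39 m/s
set_airspeed(55.46): V ← 55.46 m/s
adjust_airspeed(+16): V ← 55.46 +16 = 71.46 m/s
throttle_to(9794): rpm ← 9794
adjust_airspeed(-8.92): V ← 71.46 -8.92 = 62.54 m/s
adjust_airspeed(+3.26): V ← 62.54 +3.26 = 65.8 m/s
final state: V = 65.8 m/s, rpm = 9794 → n = rpm/60 = 163.233333 rev/s
J = V / (n·D) = 65.8 / (163.233333 × 3.762) = 0.107151
regime bands: climb J<0.3699 | cruise [0.3699, 0.7398) | windmill J≥0.7398
J = 0.1072 → climb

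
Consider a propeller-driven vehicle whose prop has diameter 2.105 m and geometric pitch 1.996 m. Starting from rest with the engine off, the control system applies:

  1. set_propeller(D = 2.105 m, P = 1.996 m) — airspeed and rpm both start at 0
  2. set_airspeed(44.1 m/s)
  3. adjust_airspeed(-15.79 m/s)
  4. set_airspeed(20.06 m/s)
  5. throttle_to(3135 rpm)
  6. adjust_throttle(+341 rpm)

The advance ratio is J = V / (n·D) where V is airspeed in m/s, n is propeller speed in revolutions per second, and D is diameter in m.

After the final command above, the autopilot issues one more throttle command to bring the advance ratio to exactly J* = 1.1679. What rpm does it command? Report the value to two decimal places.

set_propeller: D = 2.105 m, P = 1.996 m (p = P/D = 0.948219); state ← (V=0, rpm=0)
set_airspeed(44.1): V ← 44.1 m/s
adjust_airspeed(-15.79): V ← 44.1 -15.79 = 28.31 m/s
set_airspeed(20.06): V ← 20.06 m/s
throttle_to(3135): rpm ← 3135
adjust_throttle(+341): rpm ← 3135 +341 = 3476
final state: V = 20.06 m/s, rpm = 3476 → n = rpm/60 = 57.933333 rev/s
target J* = 1.1679; solve J* = V/(n·D) for n: n = V/(J*·D) = 20.06/(1.1679 × 2.105) = 8.159681 rev/s
rpm = 60·n = 489.580848

rpm = 489.58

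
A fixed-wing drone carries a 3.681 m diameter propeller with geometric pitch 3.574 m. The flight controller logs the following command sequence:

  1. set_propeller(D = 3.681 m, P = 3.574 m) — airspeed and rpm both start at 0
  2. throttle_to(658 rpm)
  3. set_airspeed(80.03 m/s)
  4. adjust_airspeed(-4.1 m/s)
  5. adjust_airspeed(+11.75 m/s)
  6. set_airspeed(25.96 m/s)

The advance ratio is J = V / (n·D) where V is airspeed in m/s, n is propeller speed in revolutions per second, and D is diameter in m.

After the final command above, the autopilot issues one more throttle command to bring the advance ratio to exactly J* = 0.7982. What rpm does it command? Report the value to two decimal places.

rpm = 530.13

set_propeller: D = 3.681 m, P = 3.574 m (p = P/D = 0.970932); state ← (V=0, rpm=0)
throttle_to(658): rpm ← 658
set_airspeed(80.03): V ← 80.03 m/s
adjust_airspeed(-4.1): V ← 80.03 -4.1 = 75.93 m/s
adjust_airspeed(+11.75): V ← 75.93 +11.75 = 87.68 m/s
set_airspeed(25.96): V ← 25.96 m/s
final state: V = 25.96 m/s, rpm = 658 → n = rpm/60 = 10.966667 rev/s
target J* = 0.7982; solve J* = V/(n·D) for n: n = V/(J*·D) = 25.96/(0.7982 × 3.681) = 8.835419 rev/s
rpm = 60·n = 530.125137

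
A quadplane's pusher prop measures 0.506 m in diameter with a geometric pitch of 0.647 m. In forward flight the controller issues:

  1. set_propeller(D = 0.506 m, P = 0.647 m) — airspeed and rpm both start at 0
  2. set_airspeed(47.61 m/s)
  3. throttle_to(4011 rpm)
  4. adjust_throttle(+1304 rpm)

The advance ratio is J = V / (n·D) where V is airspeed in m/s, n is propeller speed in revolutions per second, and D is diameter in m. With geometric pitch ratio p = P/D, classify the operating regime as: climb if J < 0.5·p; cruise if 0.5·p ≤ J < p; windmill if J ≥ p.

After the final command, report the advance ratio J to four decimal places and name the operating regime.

J = 1.0622, regime = cruise

set_propeller: D = 0.506 m, P = 0.647 m (p = P/D = 1.278656); state ← (V=0, rpm=0)
set_airspeed(47.61): V ← 47.61 m/s
throttle_to(4011): rpm ← 4011
adjust_throttle(+1304): rpm ← 4011 +1304 = 5315
final state: V = 47.61 m/s, rpm = 5315 → n = rpm/60 = 88.583333 rev/s
J = V / (n·D) = 47.61 / (88.583333 × 0.506) = 1.062174
regime bands: climb J<0.6393 | cruise [0.6393, 1.2787) | windmill J≥1.2787
J = 1.0622 → cruise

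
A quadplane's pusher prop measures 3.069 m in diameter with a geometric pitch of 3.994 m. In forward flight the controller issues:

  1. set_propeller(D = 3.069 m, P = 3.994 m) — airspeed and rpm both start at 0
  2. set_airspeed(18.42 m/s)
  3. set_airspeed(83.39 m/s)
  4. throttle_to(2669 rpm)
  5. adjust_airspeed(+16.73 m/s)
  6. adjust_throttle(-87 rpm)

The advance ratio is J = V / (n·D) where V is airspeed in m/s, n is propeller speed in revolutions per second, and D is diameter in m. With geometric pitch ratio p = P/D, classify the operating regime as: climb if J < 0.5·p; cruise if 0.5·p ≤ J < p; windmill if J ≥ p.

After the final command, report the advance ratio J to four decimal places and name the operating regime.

J = 0.7581, regime = cruise

set_propeller: D = 3.069 m, P = 3.994 m (p = P/D = 1.301401); state ← (V=0, rpm=0)
set_airspeed(18.42): V ← 18.42 m/s
set_airspeed(83.39): V ← 83.39 m/s
throttle_to(2669): rpm ← 2669
adjust_airspeed(+16.73): V ← 83.39 +16.73 = 100.12 m/s
adjust_throttle(-87): rpm ← 2669 -87 = 2582
final state: V = 100.12 m/s, rpm = 2582 → n = rpm/60 = 43.033333 rev/s
J = V / (n·D) = 100.12 / (43.033333 × 3.069) = 0.758087
regime bands: climb J<0.6507 | cruise [0.6507, 1.3014) | windmill J≥1.3014
J = 0.7581 → cruise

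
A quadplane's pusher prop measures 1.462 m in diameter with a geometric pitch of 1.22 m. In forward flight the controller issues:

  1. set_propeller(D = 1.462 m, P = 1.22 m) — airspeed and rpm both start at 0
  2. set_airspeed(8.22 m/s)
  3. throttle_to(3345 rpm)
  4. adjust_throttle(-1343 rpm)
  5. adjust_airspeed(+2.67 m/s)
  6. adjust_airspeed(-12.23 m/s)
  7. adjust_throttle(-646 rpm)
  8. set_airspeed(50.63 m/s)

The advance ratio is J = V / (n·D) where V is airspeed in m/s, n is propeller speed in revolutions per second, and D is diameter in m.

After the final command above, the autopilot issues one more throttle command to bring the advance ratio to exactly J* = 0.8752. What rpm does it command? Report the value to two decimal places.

rpm = 2374.13

set_propeller: D = 1.462 m, P = 1.22 m (p = P/D = 0.834473); state ← (V=0, rpm=0)
set_airspeed(8.22): V ← 8.22 m/s
throttle_to(3345): rpm ← 3345
adjust_throttle(-1343): rpm ← 3345 -1343 = 2002
adjust_airspeed(+2.67): V ← 8.22 +2.67 = 10.89 m/s
adjust_airspeed(-12.23): V ← 10.89 -12.23 = -1.34 m/s
adjust_throttle(-646): rpm ← 2002 -646 = 1356
set_airspeed(50.63): V ← 50.63 m/s
final state: V = 50.63 m/s, rpm = 1356 → n = rpm/60 = 22.600000 rev/s
target J* = 0.8752; solve J* = V/(n·D) for n: n = V/(J*·D) = 50.63/(0.8752 × 1.462) = 39.568833 rev/s
rpm = 60·n = 2374.130001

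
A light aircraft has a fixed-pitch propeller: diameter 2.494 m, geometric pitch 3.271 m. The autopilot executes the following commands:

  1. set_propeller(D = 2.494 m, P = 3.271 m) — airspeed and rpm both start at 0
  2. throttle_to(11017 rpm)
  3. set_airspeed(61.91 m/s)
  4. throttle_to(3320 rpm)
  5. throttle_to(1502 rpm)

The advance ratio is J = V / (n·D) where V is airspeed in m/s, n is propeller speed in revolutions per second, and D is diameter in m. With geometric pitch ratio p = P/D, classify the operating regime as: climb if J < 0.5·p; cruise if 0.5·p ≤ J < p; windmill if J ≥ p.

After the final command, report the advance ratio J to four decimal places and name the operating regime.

set_propeller: D = 2.494 m, P = 3.271 m (p = P/D = 1.311548); state ← (V=0, rpm=0)
throttle_to(11017): rpm ← 11017
set_airspeed(61.91): V ← 61.91 m/s
throttle_to(3320): rpm ← 3320
throttle_to(1502): rpm ← 1502
final state: V = 61.91 m/s, rpm = 1502 → n = rpm/60 = 25.033333 rev/s
J = V / (n·D) = 61.91 / (25.033333 × 2.494) = 0.991621
regime bands: climb J<0.6558 | cruise [0.6558, 1.3115) | windmill J≥1.3115
J = 0.9916 → cruise

J = 0.9916, regime = cruise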